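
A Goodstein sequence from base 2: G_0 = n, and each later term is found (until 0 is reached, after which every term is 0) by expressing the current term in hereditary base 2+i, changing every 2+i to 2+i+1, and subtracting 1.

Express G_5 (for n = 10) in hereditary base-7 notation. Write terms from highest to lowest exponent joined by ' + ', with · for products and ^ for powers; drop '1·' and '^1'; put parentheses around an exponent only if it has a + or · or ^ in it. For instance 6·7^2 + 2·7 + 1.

base 2: 10 = 2^(2 + 1) + 2; at 3: 3^(3 + 1) + 3 = 84; next = 83
base 3: 83 = 3^(3 + 1) + 2; at 4: 4^(4 + 1) + 2 = 1026; next = 1025
base 4: 1025 = 4^(4 + 1) + 1; at 5: 5^(5 + 1) + 1 = 15626; next = 15625
base 5: 15625 = 5^(5 + 1); at 6: 6^(6 + 1) = 279936; next = 279935
base 6: 279935 = 5·6^6 + 5·6^5 + 5·6^4 + 5·6^3 + 5·6^2 + 5·6 + 5; at 7: 5·7^7 + 5·7^5 + 5·7^4 + 5·7^3 + 5·7^2 + 5·7 + 5 = 4215755; next = 4215754
base 7: 4215754 = 5·7^7 + 5·7^5 + 5·7^4 + 5·7^3 + 5·7^2 + 5·7 + 4; at 8: 5·8^8 + 5·8^5 + 5·8^4 + 5·8^3 + 5·8^2 + 5·8 + 4 = 84073324; next = 84073323

5·7^7 + 5·7^5 + 5·7^4 + 5·7^3 + 5·7^2 + 5·7 + 4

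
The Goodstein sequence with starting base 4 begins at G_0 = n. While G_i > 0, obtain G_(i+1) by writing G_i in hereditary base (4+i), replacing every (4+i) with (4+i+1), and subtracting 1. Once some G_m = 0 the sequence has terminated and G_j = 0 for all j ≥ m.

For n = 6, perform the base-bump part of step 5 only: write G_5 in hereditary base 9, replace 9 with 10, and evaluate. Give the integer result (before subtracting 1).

4

[0] 6 ≡ 4 + 2 (base 4). Lift 5: 7. −1: 6.
[1] 6 ≡ 5 + 1 (base 5). Lift 6: 7. −1: 6.
[2] 6 ≡ 6 (base 6). Lift 7: 7. −1: 6.
[3] 6 ≡ 6 (base 7). Lift 8: 6. −1: 5.
[4] 5 ≡ 5 (base 8). Lift 9: 5. −1: 4.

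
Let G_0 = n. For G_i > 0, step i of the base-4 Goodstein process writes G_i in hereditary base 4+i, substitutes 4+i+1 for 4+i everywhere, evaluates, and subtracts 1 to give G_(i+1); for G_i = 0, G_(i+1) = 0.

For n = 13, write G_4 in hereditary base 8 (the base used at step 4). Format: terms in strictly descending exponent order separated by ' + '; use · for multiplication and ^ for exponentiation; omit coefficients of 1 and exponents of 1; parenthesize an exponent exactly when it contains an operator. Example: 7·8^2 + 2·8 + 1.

G_0 = 13. HB_4(13) = 3·4 + 1. Bump = 16. G_1 = 15.
G_1 = 15. HB_5(15) = 3·5. Bump = 18. G_2 = 17.
G_2 = 17. HB_6(17) = 2·6 + 5. Bump = 19. G_3 = 18.
G_3 = 18. HB_7(18) = 2·7 + 4. Bump = 20. G_4 = 19.
G_4 = 19. HB_8(19) = 2·8 + 3. Bump = 21. G_5 = 20.

2·8 + 3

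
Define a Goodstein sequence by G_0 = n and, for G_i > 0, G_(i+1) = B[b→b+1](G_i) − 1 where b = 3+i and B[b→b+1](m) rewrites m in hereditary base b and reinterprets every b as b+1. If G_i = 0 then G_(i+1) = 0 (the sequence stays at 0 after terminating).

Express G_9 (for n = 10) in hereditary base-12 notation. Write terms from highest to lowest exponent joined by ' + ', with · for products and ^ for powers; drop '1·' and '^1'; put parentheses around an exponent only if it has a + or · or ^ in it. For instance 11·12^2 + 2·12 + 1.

step 0: 10 = 3^2 + 1; sub 4 for 3: 4^2 + 1; = 17; G_1 = 17−1 = 16
step 1: 16 = 4^2; sub 5 for 4: 5^2; = 25; G_2 = 25−1 = 24
step 2: 24 = 4·5 + 4; sub 6 for 5: 4·6 + 4; = 28; G_3 = 28−1 = 27
step 3: 27 = 4·6 + 3; sub 7 for 6: 4·7 + 3; = 31; G_4 = 31−1 = 30
step 4: 30 = 4·7 + 2; sub 8 for 7: 4·8 + 2; = 34; G_5 = 34−1 = 33
step 5: 33 = 4·8 + 1; sub 9 for 8: 4·9 + 1; = 37; G_6 = 37−1 = 36
step 6: 36 = 4·9; sub 10 for 9: 4·10; = 40; G_7 = 40−1 = 39
step 7: 39 = 3·10 + 9; sub 11 for 10: 3·11 + 9; = 42; G_8 = 42−1 = 41
step 8: 41 = 3·11 + 8; sub 12 for 11: 3·12 + 8; = 44; G_9 = 44−1 = 43

3·12 + 7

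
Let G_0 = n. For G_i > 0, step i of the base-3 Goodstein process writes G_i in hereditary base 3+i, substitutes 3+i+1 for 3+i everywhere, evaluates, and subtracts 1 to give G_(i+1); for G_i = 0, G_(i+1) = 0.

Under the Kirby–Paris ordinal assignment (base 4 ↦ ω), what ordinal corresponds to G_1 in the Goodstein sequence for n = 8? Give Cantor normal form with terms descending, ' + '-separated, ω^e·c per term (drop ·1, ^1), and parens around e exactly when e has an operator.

i=0: 8 = 2·3 + 2 (b=3); 3→4: 2·4 + 2 = 10; 10−1 = 9
i=1: 9 = 2·4 + 1 (b=4); 4→5: 2·5 + 1 = 11; 11−1 = 10

ω·2 + 1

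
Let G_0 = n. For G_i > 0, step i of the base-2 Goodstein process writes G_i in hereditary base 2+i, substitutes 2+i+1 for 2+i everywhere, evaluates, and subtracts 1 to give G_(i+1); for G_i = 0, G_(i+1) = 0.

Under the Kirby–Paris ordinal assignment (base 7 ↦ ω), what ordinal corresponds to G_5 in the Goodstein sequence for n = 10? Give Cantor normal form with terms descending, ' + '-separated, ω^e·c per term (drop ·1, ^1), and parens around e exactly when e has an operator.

G_0=10  [base 2] 2^(2 + 1) + 2  →[2↦3]→  3^(3 + 1) + 3 = 84  −1 ⇒ G_1=83
G_1=83  [base 3] 3^(3 + 1) + 2  →[3↦4]→  4^(4 + 1) + 2 = 1026  −1 ⇒ G_2=1025
G_2=1025  [base 4] 4^(4 + 1) + 1  →[4↦5]→  5^(5 + 1) + 1 = 15626  −1 ⇒ G_3=15625
G_3=15625  [base 5] 5^(5 + 1)  →[5↦6]→  6^(6 + 1) = 279936  −1 ⇒ G_4=279935
G_4=279935  [base 6] 5·6^6 + 5·6^5 + 5·6^4 + 5·6^3 + 5·6^2 + 5·6 + 5  →[6↦7]→  5·7^7 + 5·7^5 + 5·7^4 + 5·7^3 + 5·7^2 + 5·7 + 5 = 4215755  −1 ⇒ G_5=4215754
G_5=4215754  [base 7] 5·7^7 + 5·7^5 + 5·7^4 + 5·7^3 + 5·7^2 + 5·7 + 4  →[7↦8]→  5·8^8 + 5·8^5 + 5·8^4 + 5·8^3 + 5·8^2 + 5·8 + 4 = 84073324  −1 ⇒ G_6=84073323

ω^ω·5 + ω^5·5 + ω^4·5 + ω^3·5 + ω^2·5 + ω·5 + 4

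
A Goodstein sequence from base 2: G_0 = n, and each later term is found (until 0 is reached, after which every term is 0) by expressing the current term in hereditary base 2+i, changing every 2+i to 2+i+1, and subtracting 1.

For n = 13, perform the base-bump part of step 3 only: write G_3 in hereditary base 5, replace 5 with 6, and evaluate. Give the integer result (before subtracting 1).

280712

(0) 13|_2 = 2^(2 + 1) + 2^2 + 1 ↦ 3^(3 + 1) + 3^3 + 1|_3 = 109 ⇒ 108
(1) 108|_3 = 3^(3 + 1) + 3^3 ↦ 4^(4 + 1) + 4^4|_4 = 1280 ⇒ 1279
(2) 1279|_4 = 4^(4 + 1) + 3·4^3 + 3·4^2 + 3·4 + 3 ↦ 5^(5 + 1) + 3·5^3 + 3·5^2 + 3·5 + 3|_5 = 16093 ⇒ 16092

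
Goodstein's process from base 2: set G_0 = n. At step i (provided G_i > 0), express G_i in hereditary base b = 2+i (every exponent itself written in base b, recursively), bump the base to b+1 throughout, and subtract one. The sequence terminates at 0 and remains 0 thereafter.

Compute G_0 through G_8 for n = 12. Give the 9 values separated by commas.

G_0=12  [base 2] 2^(2 + 1) + 2^2  →[2↦3]→  3^(3 + 1) + 3^3 = 108  −1 ⇒ G_1=107
G_1=107  [base 3] 3^(3 + 1) + 2·3^2 + 2·3 + 2  →[3↦4]→  4^(4 + 1) + 2·4^2 + 2·4 + 2 = 1066  −1 ⇒ G_2=1065
G_2=1065  [base 4] 4^(4 + 1) + 2·4^2 + 2·4 + 1  →[4↦5]→  5^(5 + 1) + 2·5^2 + 2·5 + 1 = 15686  −1 ⇒ G_3=15685
G_3=15685  [base 5] 5^(5 + 1) + 2·5^2 + 2·5  →[5↦6]→  6^(6 + 1) + 2·6^2 + 2·6 = 280020  −1 ⇒ G_4=280019
G_4=280019  [base 6] 6^(6 + 1) + 2·6^2 + 6 + 5  →[6↦7]→  7^(7 + 1) + 2·7^2 + 7 + 5 = 5764911  −1 ⇒ G_5=5764910
G_5=5764910  [base 7] 7^(7 + 1) + 2·7^2 + 7 + 4  →[7↦8]→  8^(8 + 1) + 2·8^2 + 8 + 4 = 134217868  −1 ⇒ G_6=134217867
G_6=134217867  [base 8] 8^(8 + 1) + 2·8^2 + 8 + 3  →[8↦9]→  9^(9 + 1) + 2·9^2 + 9 + 3 = 3486784575  −1 ⇒ G_7=3486784574
G_7=3486784574  [base 9] 9^(9 + 1) + 2·9^2 + 9 + 2  →[9↦10]→  10^(10 + 1) + 2·10^2 + 10 + 2 = 100000000212  −1 ⇒ G_8=100000000211

12, 107, 1065, 15685, 280019, 5764910, 134217867, 3486784574, 100000000211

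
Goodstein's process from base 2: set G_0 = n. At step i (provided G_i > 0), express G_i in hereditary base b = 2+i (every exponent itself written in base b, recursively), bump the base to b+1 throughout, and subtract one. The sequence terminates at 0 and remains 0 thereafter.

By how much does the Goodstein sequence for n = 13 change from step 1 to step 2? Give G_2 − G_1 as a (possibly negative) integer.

1171

G_0 = 13. HB_2(13) = 2^(2 + 1) + 2^2 + 1. Bump = 109. G_1 = 108.
G_1 = 108. HB_3(108) = 3^(3 + 1) + 3^3. Bump = 1280. G_2 = 1279.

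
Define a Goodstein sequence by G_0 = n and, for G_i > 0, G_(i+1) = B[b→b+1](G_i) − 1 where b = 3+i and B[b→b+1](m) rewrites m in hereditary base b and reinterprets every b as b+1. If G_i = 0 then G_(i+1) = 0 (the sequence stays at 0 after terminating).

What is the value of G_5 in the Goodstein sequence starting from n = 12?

[0] 12 ≡ 3^2 + 3 (base 3). Lift 4: 20. −1: 19.
[1] 19 ≡ 4^2 + 3 (base 4). Lift 5: 28. −1: 27.
[2] 27 ≡ 5^2 + 2 (base 5). Lift 6: 38. −1: 37.
[3] 37 ≡ 6^2 + 1 (base 6). Lift 7: 50. −1: 49.
[4] 49 ≡ 7^2 (base 7). Lift 8: 64. −1: 63.
[5] 63 ≡ 7·8 + 7 (base 8). Lift 9: 70. −1: 69.

63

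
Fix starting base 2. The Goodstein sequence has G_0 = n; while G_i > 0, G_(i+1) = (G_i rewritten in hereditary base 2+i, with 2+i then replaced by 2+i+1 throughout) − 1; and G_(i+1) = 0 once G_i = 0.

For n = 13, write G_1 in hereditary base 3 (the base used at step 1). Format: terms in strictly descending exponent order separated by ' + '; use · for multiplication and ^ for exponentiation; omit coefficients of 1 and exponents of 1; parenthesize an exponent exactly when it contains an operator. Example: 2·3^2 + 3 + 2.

3^(3 + 1) + 3^3

G_0=13  [base 2] 2^(2 + 1) + 2^2 + 1  →[2↦3]→  3^(3 + 1) + 3^3 + 1 = 109  −1 ⇒ G_1=108
G_1=108  [base 3] 3^(3 + 1) + 3^3  →[3↦4]→  4^(4 + 1) + 4^4 = 1280  −1 ⇒ G_2=1279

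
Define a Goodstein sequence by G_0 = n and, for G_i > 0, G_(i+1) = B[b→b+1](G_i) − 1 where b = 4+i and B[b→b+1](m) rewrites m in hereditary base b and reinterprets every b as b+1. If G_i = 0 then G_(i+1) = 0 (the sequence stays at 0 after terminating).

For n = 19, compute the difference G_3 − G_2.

12

(0) 19|_4 = 4^2 + 3 ↦ 5^2 + 3|_5 = 28 ⇒ 27
(1) 27|_5 = 5^2 + 2 ↦ 6^2 + 2|_6 = 38 ⇒ 37
(2) 37|_6 = 6^2 + 1 ↦ 7^2 + 1|_7 = 50 ⇒ 49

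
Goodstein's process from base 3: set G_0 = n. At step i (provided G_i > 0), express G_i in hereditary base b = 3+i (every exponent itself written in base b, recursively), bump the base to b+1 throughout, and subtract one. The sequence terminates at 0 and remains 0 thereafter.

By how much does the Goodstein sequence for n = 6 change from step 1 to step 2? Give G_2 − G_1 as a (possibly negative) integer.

[0] 6 ≡ 2·3 (base 3). Lift 4: 8. −1: 7.
[1] 7 ≡ 4 + 3 (base 4). Lift 5: 8. −1: 7.

0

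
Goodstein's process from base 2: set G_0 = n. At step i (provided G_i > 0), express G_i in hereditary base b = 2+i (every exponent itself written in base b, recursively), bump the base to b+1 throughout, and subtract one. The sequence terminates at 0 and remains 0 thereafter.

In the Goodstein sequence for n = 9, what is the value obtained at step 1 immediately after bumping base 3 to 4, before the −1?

(0) 9|_2 = 2^(2 + 1) + 1 ↦ 3^(3 + 1) + 1|_3 = 82 ⇒ 81
(1) 81|_3 = 3^(3 + 1) ↦ 4^(4 + 1)|_4 = 1024 ⇒ 1023

1024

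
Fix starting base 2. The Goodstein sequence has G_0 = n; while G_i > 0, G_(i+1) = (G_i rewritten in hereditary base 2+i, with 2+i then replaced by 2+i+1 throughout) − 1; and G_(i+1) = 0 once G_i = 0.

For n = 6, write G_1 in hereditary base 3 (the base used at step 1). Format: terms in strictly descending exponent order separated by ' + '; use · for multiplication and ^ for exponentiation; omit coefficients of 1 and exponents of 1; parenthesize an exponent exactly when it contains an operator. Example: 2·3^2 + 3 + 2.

3^3 + 2

base 2: 6 = 2^2 + 2; at 3: 3^3 + 3 = 30; next = 29
base 3: 29 = 3^3 + 2; at 4: 4^4 + 2 = 258; next = 257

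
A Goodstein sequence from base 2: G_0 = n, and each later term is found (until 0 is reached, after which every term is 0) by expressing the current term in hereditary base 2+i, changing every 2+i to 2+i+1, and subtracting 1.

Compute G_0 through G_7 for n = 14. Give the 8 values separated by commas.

14, 110, 1281, 18750, 326591, 5862840, 134404971, 3487116548

base 2: 14 = 2^(2 + 1) + 2^2 + 2; at 3: 3^(3 + 1) + 3^3 + 3 = 111; next = 110
base 3: 110 = 3^(3 + 1) + 3^3 + 2; at 4: 4^(4 + 1) + 4^4 + 2 = 1282; next = 1281
base 4: 1281 = 4^(4 + 1) + 4^4 + 1; at 5: 5^(5 + 1) + 5^5 + 1 = 18751; next = 18750
base 5: 18750 = 5^(5 + 1) + 5^5; at 6: 6^(6 + 1) + 6^6 = 326592; next = 326591
base 6: 326591 = 6^(6 + 1) + 5·6^5 + 5·6^4 + 5·6^3 + 5·6^2 + 5·6 + 5; at 7: 7^(7 + 1) + 5·7^5 + 5·7^4 + 5·7^3 + 5·7^2 + 5·7 + 5 = 5862841; next = 5862840
base 7: 5862840 = 7^(7 + 1) + 5·7^5 + 5·7^4 + 5·7^3 + 5·7^2 + 5·7 + 4; at 8: 8^(8 + 1) + 5·8^5 + 5·8^4 + 5·8^3 + 5·8^2 + 5·8 + 4 = 134404972; next = 134404971
base 8: 134404971 = 8^(8 + 1) + 5·8^5 + 5·8^4 + 5·8^3 + 5·8^2 + 5·8 + 3; at 9: 9^(9 + 1) + 5·9^5 + 5·9^4 + 5·9^3 + 5·9^2 + 5·9 + 3 = 3487116549; next = 3487116548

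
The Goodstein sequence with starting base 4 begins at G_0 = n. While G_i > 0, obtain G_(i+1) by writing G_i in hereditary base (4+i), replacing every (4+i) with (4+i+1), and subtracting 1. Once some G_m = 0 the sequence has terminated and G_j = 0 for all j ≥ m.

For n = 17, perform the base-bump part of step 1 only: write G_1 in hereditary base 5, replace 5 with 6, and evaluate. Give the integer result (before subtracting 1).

step 0: 17 = 4^2 + 1; sub 5 for 4: 5^2 + 1; = 26; G_1 = 26−1 = 25
step 1: 25 = 5^2; sub 6 for 5: 6^2; = 36; G_2 = 36−1 = 35

36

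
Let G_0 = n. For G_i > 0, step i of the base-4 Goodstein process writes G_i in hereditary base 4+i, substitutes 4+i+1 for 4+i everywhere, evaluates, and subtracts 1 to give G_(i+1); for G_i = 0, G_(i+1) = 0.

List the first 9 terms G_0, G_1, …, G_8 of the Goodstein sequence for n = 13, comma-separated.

13, 15, 17, 18, 19, 20, 21, 22, 23

step 0: 13 = 3·4 + 1; sub 5 for 4: 3·5 + 1; = 16; G_1 = 16−1 = 15
step 1: 15 = 3·5; sub 6 for 5: 3·6; = 18; G_2 = 18−1 = 17
step 2: 17 = 2·6 + 5; sub 7 for 6: 2·7 + 5; = 19; G_3 = 19−1 = 18
step 3: 18 = 2·7 + 4; sub 8 for 7: 2·8 + 4; = 20; G_4 = 20−1 = 19
step 4: 19 = 2·8 + 3; sub 9 for 8: 2·9 + 3; = 21; G_5 = 21−1 = 20
step 5: 20 = 2·9 + 2; sub 10 for 9: 2·10 + 2; = 22; G_6 = 22−1 = 21
step 6: 21 = 2·10 + 1; sub 11 for 10: 2·11 + 1; = 23; G_7 = 23−1 = 22
step 7: 22 = 2·11; sub 12 for 11: 2·12; = 24; G_8 = 24−1 = 23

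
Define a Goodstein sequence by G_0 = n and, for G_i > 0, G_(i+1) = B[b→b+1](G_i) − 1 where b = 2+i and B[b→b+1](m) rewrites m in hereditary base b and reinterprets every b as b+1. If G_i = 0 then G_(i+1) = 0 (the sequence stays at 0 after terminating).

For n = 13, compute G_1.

G_0=13  [base 2] 2^(2 + 1) + 2^2 + 1  →[2↦3]→  3^(3 + 1) + 3^3 + 1 = 109  −1 ⇒ G_1=108
G_1=108  [base 3] 3^(3 + 1) + 3^3  →[3↦4]→  4^(4 + 1) + 4^4 = 1280  −1 ⇒ G_2=1279

108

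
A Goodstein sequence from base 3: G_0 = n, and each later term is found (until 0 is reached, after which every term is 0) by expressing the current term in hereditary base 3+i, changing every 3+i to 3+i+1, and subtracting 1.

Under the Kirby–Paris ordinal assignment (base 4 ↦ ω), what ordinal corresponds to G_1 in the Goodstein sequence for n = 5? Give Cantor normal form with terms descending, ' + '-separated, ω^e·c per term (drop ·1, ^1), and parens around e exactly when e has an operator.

(0) 5|_3 = 3 + 2 ↦ 4 + 2|_4 = 6 ⇒ 5
(1) 5|_4 = 4 + 1 ↦ 5 + 1|_5 = 6 ⇒ 5

ω + 1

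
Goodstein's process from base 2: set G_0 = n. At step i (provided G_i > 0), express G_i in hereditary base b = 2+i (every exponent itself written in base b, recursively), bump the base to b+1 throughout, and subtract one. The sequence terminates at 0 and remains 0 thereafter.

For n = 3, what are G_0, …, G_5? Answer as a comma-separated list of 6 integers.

3, 3, 3, 2, 1, 0

step 0: 3 = 2 + 1; sub 3 for 2: 3 + 1; = 4; G_1 = 4−1 = 3
step 1: 3 = 3; sub 4 for 3: 4; = 4; G_2 = 4−1 = 3
step 2: 3 = 3; sub 5 for 4: 3; = 3; G_3 = 3−1 = 2
step 3: 2 = 2; sub 6 for 5: 2; = 2; G_4 = 2−1 = 1
step 4: 1 = 1; sub 7 for 6: 1; = 1; G_5 = 1−1 = 0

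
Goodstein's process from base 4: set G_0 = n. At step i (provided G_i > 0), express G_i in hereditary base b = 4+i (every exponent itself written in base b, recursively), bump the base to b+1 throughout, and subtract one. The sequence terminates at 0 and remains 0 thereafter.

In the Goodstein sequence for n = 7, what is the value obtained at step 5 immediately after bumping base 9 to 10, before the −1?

6

7 —HB4→ 4 + 3 —bump→ 5 + 3 = 8 —(−1)→ 7
7 —HB5→ 5 + 2 —bump→ 6 + 2 = 8 —(−1)→ 7
7 —HB6→ 6 + 1 —bump→ 7 + 1 = 8 —(−1)→ 7
7 —HB7→ 7 —bump→ 8 = 8 —(−1)→ 7
7 —HB8→ 7 —bump→ 7 = 7 —(−1)→ 6
6 —HB9→ 6 —bump→ 6 = 6 —(−1)→ 5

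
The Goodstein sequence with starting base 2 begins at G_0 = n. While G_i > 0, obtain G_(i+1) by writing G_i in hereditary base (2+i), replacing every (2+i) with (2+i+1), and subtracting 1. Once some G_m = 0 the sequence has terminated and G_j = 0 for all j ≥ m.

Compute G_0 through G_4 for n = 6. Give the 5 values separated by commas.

step 0: 6 = 2^2 + 2; sub 3 for 2: 3^3 + 3; = 30; G_1 = 30−1 = 29
step 1: 29 = 3^3 + 2; sub 4 for 3: 4^4 + 2; = 258; G_2 = 258−1 = 257
step 2: 257 = 4^4 + 1; sub 5 for 4: 5^5 + 1; = 3126; G_3 = 3126−1 = 3125
step 3: 3125 = 5^5; sub 6 for 5: 6^6; = 46656; G_4 = 46656−1 = 46655

6, 29, 257, 3125, 46655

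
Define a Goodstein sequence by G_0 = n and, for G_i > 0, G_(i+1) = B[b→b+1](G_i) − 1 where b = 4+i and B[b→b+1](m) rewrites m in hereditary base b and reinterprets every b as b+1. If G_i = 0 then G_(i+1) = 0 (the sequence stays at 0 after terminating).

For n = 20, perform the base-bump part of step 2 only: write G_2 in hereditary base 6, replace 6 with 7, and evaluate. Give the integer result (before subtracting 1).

52

base 4: 20 = 4^2 + 4; at 5: 5^2 + 5 = 30; next = 29
base 5: 29 = 5^2 + 4; at 6: 6^2 + 4 = 40; next = 39
base 6: 39 = 6^2 + 3; at 7: 7^2 + 3 = 52; next = 51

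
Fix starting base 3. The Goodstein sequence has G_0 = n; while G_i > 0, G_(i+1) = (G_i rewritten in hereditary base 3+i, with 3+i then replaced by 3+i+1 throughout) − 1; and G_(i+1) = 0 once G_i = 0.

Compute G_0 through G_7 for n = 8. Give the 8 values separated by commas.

(0) 8|_3 = 2·3 + 2 ↦ 2·4 + 2|_4 = 10 ⇒ 9
(1) 9|_4 = 2·4 + 1 ↦ 2·5 + 1|_5 = 11 ⇒ 10
(2) 10|_5 = 2·5 ↦ 2·6|_6 = 12 ⇒ 11
(3) 11|_6 = 6 + 5 ↦ 7 + 5|_7 = 12 ⇒ 11
(4) 11|_7 = 7 + 4 ↦ 8 + 4|_8 = 12 ⇒ 11
(5) 11|_8 = 8 + 3 ↦ 9 + 3|_9 = 12 ⇒ 11
(6) 11|_9 = 9 + 2 ↦ 10 + 2|_10 = 12 ⇒ 11

8, 9, 10, 11, 11, 11, 11, 11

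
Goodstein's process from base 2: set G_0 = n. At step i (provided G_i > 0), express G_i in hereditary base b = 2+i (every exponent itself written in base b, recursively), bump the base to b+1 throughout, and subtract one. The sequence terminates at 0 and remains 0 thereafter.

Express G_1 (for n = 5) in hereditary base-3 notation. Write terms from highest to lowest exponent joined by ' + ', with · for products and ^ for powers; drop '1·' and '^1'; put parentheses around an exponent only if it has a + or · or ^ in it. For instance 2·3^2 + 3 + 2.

3^3

5 —HB2→ 2^2 + 1 —bump→ 3^3 + 1 = 28 —(−1)→ 27
27 —HB3→ 3^3 —bump→ 4^4 = 256 —(−1)→ 255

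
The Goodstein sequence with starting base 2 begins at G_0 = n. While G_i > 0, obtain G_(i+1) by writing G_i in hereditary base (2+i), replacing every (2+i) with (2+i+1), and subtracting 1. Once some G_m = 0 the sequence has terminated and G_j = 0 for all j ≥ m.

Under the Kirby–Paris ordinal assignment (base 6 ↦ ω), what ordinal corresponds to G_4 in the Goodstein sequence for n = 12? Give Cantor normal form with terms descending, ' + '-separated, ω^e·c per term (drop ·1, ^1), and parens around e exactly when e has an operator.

ω^(ω + 1) + ω^2·2 + ω + 5

G_0 = 12. HB_2(12) = 2^(2 + 1) + 2^2. Bump = 108. G_1 = 107.
G_1 = 107. HB_3(107) = 3^(3 + 1) + 2·3^2 + 2·3 + 2. Bump = 1066. G_2 = 1065.
G_2 = 1065. HB_4(1065) = 4^(4 + 1) + 2·4^2 + 2·4 + 1. Bump = 15686. G_3 = 15685.
G_3 = 15685. HB_5(15685) = 5^(5 + 1) + 2·5^2 + 2·5. Bump = 280020. G_4 = 280019.
G_4 = 280019. HB_6(280019) = 6^(6 + 1) + 2·6^2 + 6 + 5. Bump = 5764911. G_5 = 5764910.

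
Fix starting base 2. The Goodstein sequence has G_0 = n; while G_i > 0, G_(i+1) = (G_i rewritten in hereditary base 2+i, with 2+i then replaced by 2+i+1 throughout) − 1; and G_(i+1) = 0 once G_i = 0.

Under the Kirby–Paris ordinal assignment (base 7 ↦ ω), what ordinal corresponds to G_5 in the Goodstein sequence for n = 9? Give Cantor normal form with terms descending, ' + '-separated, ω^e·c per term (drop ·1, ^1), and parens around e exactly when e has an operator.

base 2: 9 = 2^(2 + 1) + 1; at 3: 3^(3 + 1) + 1 = 82; next = 81
base 3: 81 = 3^(3 + 1); at 4: 4^(4 + 1) = 1024; next = 1023
base 4: 1023 = 3·4^4 + 3·4^3 + 3·4^2 + 3·4 + 3; at 5: 3·5^5 + 3·5^3 + 3·5^2 + 3·5 + 3 = 9843; next = 9842
base 5: 9842 = 3·5^5 + 3·5^3 + 3·5^2 + 3·5 + 2; at 6: 3·6^6 + 3·6^3 + 3·6^2 + 3·6 + 2 = 140744; next = 140743
base 6: 140743 = 3·6^6 + 3·6^3 + 3·6^2 + 3·6 + 1; at 7: 3·7^7 + 3·7^3 + 3·7^2 + 3·7 + 1 = 2471827; next = 2471826
base 7: 2471826 = 3·7^7 + 3·7^3 + 3·7^2 + 3·7; at 8: 3·8^8 + 3·8^3 + 3·8^2 + 3·8 = 50333400; next = 50333399

ω^ω·3 + ω^3·3 + ω^2·3 + ω·3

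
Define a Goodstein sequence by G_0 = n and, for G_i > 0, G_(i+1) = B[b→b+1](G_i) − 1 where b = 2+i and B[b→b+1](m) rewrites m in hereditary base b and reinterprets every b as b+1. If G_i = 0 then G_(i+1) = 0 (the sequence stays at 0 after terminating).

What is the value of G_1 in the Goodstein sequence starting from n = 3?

(0) 3|_2 = 2 + 1 ↦ 3 + 1|_3 = 4 ⇒ 3
(1) 3|_3 = 3 ↦ 4|_4 = 4 ⇒ 3

3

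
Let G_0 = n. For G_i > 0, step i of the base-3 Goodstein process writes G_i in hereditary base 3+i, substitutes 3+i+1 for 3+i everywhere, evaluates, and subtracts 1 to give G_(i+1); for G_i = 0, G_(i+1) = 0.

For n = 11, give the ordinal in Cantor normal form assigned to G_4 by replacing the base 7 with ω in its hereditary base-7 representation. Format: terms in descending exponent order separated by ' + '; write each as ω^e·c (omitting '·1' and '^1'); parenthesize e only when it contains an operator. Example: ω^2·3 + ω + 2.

ω·5 + 4

base 3: 11 = 3^2 + 2; at 4: 4^2 + 2 = 18; next = 17
base 4: 17 = 4^2 + 1; at 5: 5^2 + 1 = 26; next = 25
base 5: 25 = 5^2; at 6: 6^2 = 36; next = 35
base 6: 35 = 5·6 + 5; at 7: 5·7 + 5 = 40; next = 39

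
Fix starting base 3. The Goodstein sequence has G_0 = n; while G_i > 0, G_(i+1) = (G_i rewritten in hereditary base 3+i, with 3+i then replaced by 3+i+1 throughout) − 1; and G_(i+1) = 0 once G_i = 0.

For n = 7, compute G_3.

9

[0] 7 ≡ 2·3 + 1 (base 3). Lift 4: 9. −1: 8.
[1] 8 ≡ 2·4 (base 4). Lift 5: 10. −1: 9.
[2] 9 ≡ 5 + 4 (base 5). Lift 6: 10. −1: 9.
[3] 9 ≡ 6 + 3 (base 6). Lift 7: 10. −1: 9.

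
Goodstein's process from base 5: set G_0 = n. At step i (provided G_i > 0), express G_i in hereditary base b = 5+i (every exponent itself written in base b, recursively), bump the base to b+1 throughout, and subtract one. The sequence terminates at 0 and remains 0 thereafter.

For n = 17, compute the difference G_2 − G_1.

G_0=17  [base 5] 3·5 + 2  →[5↦6]→  3·6 + 2 = 20  −1 ⇒ G_1=19
G_1=19  [base 6] 3·6 + 1  →[6↦7]→  3·7 + 1 = 22  −1 ⇒ G_2=21

2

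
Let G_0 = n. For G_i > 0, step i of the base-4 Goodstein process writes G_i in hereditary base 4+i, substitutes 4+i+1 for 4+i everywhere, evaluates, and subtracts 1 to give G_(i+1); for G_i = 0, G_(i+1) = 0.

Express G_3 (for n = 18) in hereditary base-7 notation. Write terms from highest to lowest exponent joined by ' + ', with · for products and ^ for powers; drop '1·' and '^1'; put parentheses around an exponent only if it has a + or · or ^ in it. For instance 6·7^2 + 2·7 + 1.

6·7 + 6

base 4: 18 = 4^2 + 2; at 5: 5^2 + 2 = 27; next = 26
base 5: 26 = 5^2 + 1; at 6: 6^2 + 1 = 37; next = 36
base 6: 36 = 6^2; at 7: 7^2 = 49; next = 48
base 7: 48 = 6·7 + 6; at 8: 6·8 + 6 = 54; next = 53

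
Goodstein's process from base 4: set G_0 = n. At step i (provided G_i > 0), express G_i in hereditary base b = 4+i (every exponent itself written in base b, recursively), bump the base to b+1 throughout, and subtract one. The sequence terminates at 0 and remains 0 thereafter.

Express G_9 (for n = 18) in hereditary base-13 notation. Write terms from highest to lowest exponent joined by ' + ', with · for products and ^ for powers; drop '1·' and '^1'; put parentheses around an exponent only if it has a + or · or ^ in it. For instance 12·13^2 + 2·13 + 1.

6·13

i=0: 18 = 4^2 + 2 (b=4); 4→5: 5^2 + 2 = 27; 27−1 = 26
i=1: 26 = 5^2 + 1 (b=5); 5→6: 6^2 + 1 = 37; 37−1 = 36
i=2: 36 = 6^2 (b=6); 6→7: 7^2 = 49; 49−1 = 48
i=3: 48 = 6·7 + 6 (b=7); 7→8: 6·8 + 6 = 54; 54−1 = 53
i=4: 53 = 6·8 + 5 (b=8); 8→9: 6·9 + 5 = 59; 59−1 = 58
i=5: 58 = 6·9 + 4 (b=9); 9→10: 6·10 + 4 = 64; 64−1 = 63
i=6: 63 = 6·10 + 3 (b=10); 10→11: 6·11 + 3 = 69; 69−1 = 68
i=7: 68 = 6·11 + 2 (b=11); 11→12: 6·12 + 2 = 74; 74−1 = 73
i=8: 73 = 6·12 + 1 (b=12); 12→13: 6·13 + 1 = 79; 79−1 = 78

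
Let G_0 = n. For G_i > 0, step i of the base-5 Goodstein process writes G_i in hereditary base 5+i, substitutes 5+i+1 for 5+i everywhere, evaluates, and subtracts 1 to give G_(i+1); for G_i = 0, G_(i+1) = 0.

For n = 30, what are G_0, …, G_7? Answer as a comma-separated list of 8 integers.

30, 41, 53, 67, 83, 101, 121, 143

G_0=30  [base 5] 5^2 + 5  →[5↦6]→  6^2 + 6 = 42  −1 ⇒ G_1=41
G_1=41  [base 6] 6^2 + 5  →[6↦7]→  7^2 + 5 = 54  −1 ⇒ G_2=53
G_2=53  [base 7] 7^2 + 4  →[7↦8]→  8^2 + 4 = 68  −1 ⇒ G_3=67
G_3=67  [base 8] 8^2 + 3  →[8↦9]→  9^2 + 3 = 84  −1 ⇒ G_4=83
G_4=83  [base 9] 9^2 + 2  →[9↦10]→  10^2 + 2 = 102  −1 ⇒ G_5=101
G_5=101  [base 10] 10^2 + 1  →[10↦11]→  11^2 + 1 = 122  −1 ⇒ G_6=121
G_6=121  [base 11] 11^2  →[11↦12]→  12^2 = 144  −1 ⇒ G_7=143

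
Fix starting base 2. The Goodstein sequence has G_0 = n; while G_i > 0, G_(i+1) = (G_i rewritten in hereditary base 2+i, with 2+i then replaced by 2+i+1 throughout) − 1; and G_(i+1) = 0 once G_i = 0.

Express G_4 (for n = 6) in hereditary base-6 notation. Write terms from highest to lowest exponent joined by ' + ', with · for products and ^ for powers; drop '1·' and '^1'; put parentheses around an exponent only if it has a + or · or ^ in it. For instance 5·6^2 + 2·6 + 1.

[0] 6 ≡ 2^2 + 2 (base 2). Lift 3: 30. −1: 29.
[1] 29 ≡ 3^3 + 2 (base 3). Lift 4: 258. −1: 257.
[2] 257 ≡ 4^4 + 1 (base 4). Lift 5: 3126. −1: 3125.
[3] 3125 ≡ 5^5 (base 5). Lift 6: 46656. −1: 46655.
[4] 46655 ≡ 5·6^5 + 5·6^4 + 5·6^3 + 5·6^2 + 5·6 + 5 (base 6). Lift 7: 98040. −1: 98039.

5·6^5 + 5·6^4 + 5·6^3 + 5·6^2 + 5·6 + 5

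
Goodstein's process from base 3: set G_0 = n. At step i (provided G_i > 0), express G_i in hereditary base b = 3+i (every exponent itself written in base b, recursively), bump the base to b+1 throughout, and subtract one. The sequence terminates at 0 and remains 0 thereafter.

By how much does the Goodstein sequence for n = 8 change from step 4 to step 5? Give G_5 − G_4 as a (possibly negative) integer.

i=0: 8 = 2·3 + 2 (b=3); 3→4: 2·4 + 2 = 10; 10−1 = 9
i=1: 9 = 2·4 + 1 (b=4); 4→5: 2·5 + 1 = 11; 11−1 = 10
i=2: 10 = 2·5 (b=5); 5→6: 2·6 = 12; 12−1 = 11
i=3: 11 = 6 + 5 (b=6); 6→7: 7 + 5 = 12; 12−1 = 11
i=4: 11 = 7 + 4 (b=7); 7→8: 8 + 4 = 12; 12−1 = 11

0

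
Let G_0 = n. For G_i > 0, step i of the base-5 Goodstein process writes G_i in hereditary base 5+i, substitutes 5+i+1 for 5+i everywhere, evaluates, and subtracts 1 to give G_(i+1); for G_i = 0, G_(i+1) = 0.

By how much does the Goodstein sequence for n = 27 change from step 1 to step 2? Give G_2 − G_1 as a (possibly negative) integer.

i=0: 27 = 5^2 + 2 (b=5); 5→6: 6^2 + 2 = 38; 38−1 = 37
i=1: 37 = 6^2 + 1 (b=6); 6→7: 7^2 + 1 = 50; 50−1 = 49

12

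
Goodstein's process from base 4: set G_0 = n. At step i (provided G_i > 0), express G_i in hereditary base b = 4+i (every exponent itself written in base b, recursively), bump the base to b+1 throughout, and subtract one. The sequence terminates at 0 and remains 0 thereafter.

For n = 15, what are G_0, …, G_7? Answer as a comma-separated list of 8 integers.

G_0 = 15. HB_4(15) = 3·4 + 3. Bump = 18. G_1 = 17.
G_1 = 17. HB_5(17) = 3·5 + 2. Bump = 20. G_2 = 19.
G_2 = 19. HB_6(19) = 3·6 + 1. Bump = 22. G_3 = 21.
G_3 = 21. HB_7(21) = 3·7. Bump = 24. G_4 = 23.
G_4 = 23. HB_8(23) = 2·8 + 7. Bump = 25. G_5 = 24.
G_5 = 24. HB_9(24) = 2·9 + 6. Bump = 26. G_6 = 25.
G_6 = 25. HB_10(25) = 2·10 + 5. Bump = 27. G_7 = 26.

15, 17, 19, 21, 23, 24, 25, 26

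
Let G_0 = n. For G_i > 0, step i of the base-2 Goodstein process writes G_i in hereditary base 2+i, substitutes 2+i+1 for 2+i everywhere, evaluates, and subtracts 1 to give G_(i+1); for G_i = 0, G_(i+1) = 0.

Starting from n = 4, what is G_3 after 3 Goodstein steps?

G_0=4  [base 2] 2^2  →[2↦3]→  3^3 = 27  −1 ⇒ G_1=26
G_1=26  [base 3] 2·3^2 + 2·3 + 2  →[3↦4]→  2·4^2 + 2·4 + 2 = 42  −1 ⇒ G_2=41
G_2=41  [base 4] 2·4^2 + 2·4 + 1  →[4↦5]→  2·5^2 + 2·5 + 1 = 61  −1 ⇒ G_3=60
G_3=60  [base 5] 2·5^2 + 2·5  →[5↦6]→  2·6^2 + 2·6 = 84  −1 ⇒ G_4=83

60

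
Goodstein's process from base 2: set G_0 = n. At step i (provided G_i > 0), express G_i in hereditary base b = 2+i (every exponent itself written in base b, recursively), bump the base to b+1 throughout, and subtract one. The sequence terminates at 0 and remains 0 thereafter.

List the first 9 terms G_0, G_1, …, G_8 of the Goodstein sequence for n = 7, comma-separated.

G_0 = 7. HB_2(7) = 2^2 + 2 + 1. Bump = 31. G_1 = 30.
G_1 = 30. HB_3(30) = 3^3 + 3. Bump = 260. G_2 = 259.
G_2 = 259. HB_4(259) = 4^4 + 3. Bump = 3128. G_3 = 3127.
G_3 = 3127. HB_5(3127) = 5^5 + 2. Bump = 46658. G_4 = 46657.
G_4 = 46657. HB_6(46657) = 6^6 + 1. Bump = 823544. G_5 = 823543.
G_5 = 823543. HB_7(823543) = 7^7. Bump = 16777216. G_6 = 16777215.
G_6 = 16777215. HB_8(16777215) = 7·8^7 + 7·8^6 + 7·8^5 + 7·8^4 + 7·8^3 + 7·8^2 + 7·8 + 7. Bump = 37665880. G_7 = 37665879.
G_7 = 37665879. HB_9(37665879) = 7·9^7 + 7·9^6 + 7·9^5 + 7·9^4 + 7·9^3 + 7·9^2 + 7·9 + 6. Bump = 77777776. G_8 = 77777775.

7, 30, 259, 3127, 46657, 823543, 16777215, 37665879, 77777775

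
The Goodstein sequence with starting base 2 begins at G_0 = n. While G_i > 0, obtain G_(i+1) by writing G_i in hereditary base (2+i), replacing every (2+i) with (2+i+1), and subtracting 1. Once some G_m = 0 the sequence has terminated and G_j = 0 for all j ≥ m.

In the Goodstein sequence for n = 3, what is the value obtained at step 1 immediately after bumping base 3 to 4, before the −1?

step 0: 3 = 2 + 1; sub 3 for 2: 3 + 1; = 4; G_1 = 4−1 = 3
step 1: 3 = 3; sub 4 for 3: 4; = 4; G_2 = 4−1 = 3

4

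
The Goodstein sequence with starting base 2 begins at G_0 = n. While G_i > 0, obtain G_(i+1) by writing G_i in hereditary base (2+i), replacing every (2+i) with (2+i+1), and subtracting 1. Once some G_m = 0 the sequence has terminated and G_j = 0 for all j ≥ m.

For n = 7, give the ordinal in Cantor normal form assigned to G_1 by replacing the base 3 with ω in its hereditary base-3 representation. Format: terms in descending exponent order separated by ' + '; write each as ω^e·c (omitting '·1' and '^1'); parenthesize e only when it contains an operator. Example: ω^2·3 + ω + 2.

i=0: 7 = 2^2 + 2 + 1 (b=2); 2→3: 3^3 + 3 + 1 = 31; 31−1 = 30
i=1: 30 = 3^3 + 3 (b=3); 3→4: 4^4 + 4 = 260; 260−1 = 259

ω^ω + ω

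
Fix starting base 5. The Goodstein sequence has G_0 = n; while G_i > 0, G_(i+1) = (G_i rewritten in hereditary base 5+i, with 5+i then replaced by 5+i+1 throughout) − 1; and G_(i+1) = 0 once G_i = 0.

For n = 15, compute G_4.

20

G_0 = 15. HB_5(15) = 3·5. Bump = 18. G_1 = 17.
G_1 = 17. HB_6(17) = 2·6 + 5. Bump = 19. G_2 = 18.
G_2 = 18. HB_7(18) = 2·7 + 4. Bump = 20. G_3 = 19.
G_3 = 19. HB_8(19) = 2·8 + 3. Bump = 21. G_4 = 20.
G_4 = 20. HB_9(20) = 2·9 + 2. Bump = 22. G_5 = 21.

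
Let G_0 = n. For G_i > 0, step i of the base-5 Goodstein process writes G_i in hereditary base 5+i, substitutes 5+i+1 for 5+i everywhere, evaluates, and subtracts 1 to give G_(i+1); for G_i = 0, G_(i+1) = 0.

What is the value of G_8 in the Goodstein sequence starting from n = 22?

41

G_0=22  [base 5] 4·5 + 2  →[5↦6]→  4·6 + 2 = 26  −1 ⇒ G_1=25
G_1=25  [base 6] 4·6 + 1  →[6↦7]→  4·7 + 1 = 29  −1 ⇒ G_2=28
G_2=28  [base 7] 4·7  →[7↦8]→  4·8 = 32  −1 ⇒ G_3=31
G_3=31  [base 8] 3·8 + 7  →[8↦9]→  3·9 + 7 = 34  −1 ⇒ G_4=33
G_4=33  [base 9] 3·9 + 6  →[9↦10]→  3·10 + 6 = 36  −1 ⇒ G_5=35
G_5=35  [base 10] 3·10 + 5  →[10↦11]→  3·11 + 5 = 38  −1 ⇒ G_6=37
G_6=37  [base 11] 3·11 + 4  →[11↦12]→  3·12 + 4 = 40  −1 ⇒ G_7=39
G_7=39  [base 12] 3·12 + 3  →[12↦13]→  3·13 + 3 = 42  −1 ⇒ G_8=41
G_8=41  [base 13] 3·13 + 2  →[13↦14]→  3·14 + 2 = 44  −1 ⇒ G_9=43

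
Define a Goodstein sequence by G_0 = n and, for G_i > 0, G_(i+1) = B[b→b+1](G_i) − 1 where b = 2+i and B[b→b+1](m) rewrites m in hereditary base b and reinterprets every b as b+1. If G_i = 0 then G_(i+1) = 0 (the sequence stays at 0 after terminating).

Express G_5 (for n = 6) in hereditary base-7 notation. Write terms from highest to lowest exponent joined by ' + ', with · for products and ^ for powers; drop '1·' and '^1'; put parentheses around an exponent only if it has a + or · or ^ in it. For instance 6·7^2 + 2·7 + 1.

6 —HB2→ 2^2 + 2 —bump→ 3^3 + 3 = 30 —(−1)→ 29
29 —HB3→ 3^3 + 2 —bump→ 4^4 + 2 = 258 —(−1)→ 257
257 —HB4→ 4^4 + 1 —bump→ 5^5 + 1 = 3126 —(−1)→ 3125
3125 —HB5→ 5^5 —bump→ 6^6 = 46656 —(−1)→ 46655
46655 —HB6→ 5·6^5 + 5·6^4 + 5·6^3 + 5·6^2 + 5·6 + 5 —bump→ 5·7^5 + 5·7^4 + 5·7^3 + 5·7^2 + 5·7 + 5 = 98040 —(−1)→ 98039
98039 —HB7→ 5·7^5 + 5·7^4 + 5·7^3 + 5·7^2 + 5·7 + 4 —bump→ 5·8^5 + 5·8^4 + 5·8^3 + 5·8^2 + 5·8 + 4 = 187244 —(−1)→ 187243

5·7^5 + 5·7^4 + 5·7^3 + 5·7^2 + 5·7 + 4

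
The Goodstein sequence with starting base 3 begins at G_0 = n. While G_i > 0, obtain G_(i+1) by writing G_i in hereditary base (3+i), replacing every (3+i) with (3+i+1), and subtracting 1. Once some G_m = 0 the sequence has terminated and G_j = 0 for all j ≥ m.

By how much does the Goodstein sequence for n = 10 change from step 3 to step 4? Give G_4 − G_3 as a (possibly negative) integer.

i=0: 10 = 3^2 + 1 (b=3); 3→4: 4^2 + 1 = 17; 17−1 = 16
i=1: 16 = 4^2 (b=4); 4→5: 5^2 = 25; 25−1 = 24
i=2: 24 = 4·5 + 4 (b=5); 5→6: 4·6 + 4 = 28; 28−1 = 27
i=3: 27 = 4·6 + 3 (b=6); 6→7: 4·7 + 3 = 31; 31−1 = 30

3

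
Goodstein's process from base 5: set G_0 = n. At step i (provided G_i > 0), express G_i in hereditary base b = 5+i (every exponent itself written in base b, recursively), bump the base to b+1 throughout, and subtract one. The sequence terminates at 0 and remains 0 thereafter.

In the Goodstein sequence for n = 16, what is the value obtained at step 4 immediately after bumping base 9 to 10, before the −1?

G_0=16  [base 5] 3·5 + 1  →[5↦6]→  3·6 + 1 = 19  −1 ⇒ G_1=18
G_1=18  [base 6] 3·6  →[6↦7]→  3·7 = 21  −1 ⇒ G_2=20
G_2=20  [base 7] 2·7 + 6  →[7↦8]→  2·8 + 6 = 22  −1 ⇒ G_3=21
G_3=21  [base 8] 2·8 + 5  →[8↦9]→  2·9 + 5 = 23  −1 ⇒ G_4=22
G_4=22  [base 9] 2·9 + 4  →[9↦10]→  2·10 + 4 = 24  −1 ⇒ G_5=23

24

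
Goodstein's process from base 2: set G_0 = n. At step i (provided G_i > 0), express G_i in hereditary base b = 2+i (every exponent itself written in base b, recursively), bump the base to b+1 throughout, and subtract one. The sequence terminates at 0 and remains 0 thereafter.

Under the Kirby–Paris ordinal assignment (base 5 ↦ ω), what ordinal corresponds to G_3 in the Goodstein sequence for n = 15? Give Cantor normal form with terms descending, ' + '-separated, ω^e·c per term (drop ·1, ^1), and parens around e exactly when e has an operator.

ω^(ω + 1) + ω^ω + 2

G_0 = 15. HB_2(15) = 2^(2 + 1) + 2^2 + 2 + 1. Bump = 112. G_1 = 111.
G_1 = 111. HB_3(111) = 3^(3 + 1) + 3^3 + 3. Bump = 1284. G_2 = 1283.
G_2 = 1283. HB_4(1283) = 4^(4 + 1) + 4^4 + 3. Bump = 18753. G_3 = 18752.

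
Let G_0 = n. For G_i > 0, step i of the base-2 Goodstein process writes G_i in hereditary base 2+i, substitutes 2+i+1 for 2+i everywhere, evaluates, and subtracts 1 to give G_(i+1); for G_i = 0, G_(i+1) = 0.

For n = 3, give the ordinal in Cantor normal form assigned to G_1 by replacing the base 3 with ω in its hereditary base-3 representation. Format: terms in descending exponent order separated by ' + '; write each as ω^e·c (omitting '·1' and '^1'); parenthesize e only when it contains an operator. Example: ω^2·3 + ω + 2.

ω

3 —HB2→ 2 + 1 —bump→ 3 + 1 = 4 —(−1)→ 3
3 —HB3→ 3 —bump→ 4 = 4 —(−1)→ 3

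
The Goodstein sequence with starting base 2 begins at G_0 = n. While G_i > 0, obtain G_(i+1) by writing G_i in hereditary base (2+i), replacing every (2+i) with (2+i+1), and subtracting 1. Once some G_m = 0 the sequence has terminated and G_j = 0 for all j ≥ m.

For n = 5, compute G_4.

775

5 —HB2→ 2^2 + 1 —bump→ 3^3 + 1 = 28 —(−1)→ 27
27 —HB3→ 3^3 —bump→ 4^4 = 256 —(−1)→ 255
255 —HB4→ 3·4^3 + 3·4^2 + 3·4 + 3 —bump→ 3·5^3 + 3·5^2 + 3·5 + 3 = 468 —(−1)→ 467
467 —HB5→ 3·5^3 + 3·5^2 + 3·5 + 2 —bump→ 3·6^3 + 3·6^2 + 3·6 + 2 = 776 —(−1)→ 775
775 —HB6→ 3·6^3 + 3·6^2 + 3·6 + 1 —bump→ 3·7^3 + 3·7^2 + 3·7 + 1 = 1198 —(−1)→ 1197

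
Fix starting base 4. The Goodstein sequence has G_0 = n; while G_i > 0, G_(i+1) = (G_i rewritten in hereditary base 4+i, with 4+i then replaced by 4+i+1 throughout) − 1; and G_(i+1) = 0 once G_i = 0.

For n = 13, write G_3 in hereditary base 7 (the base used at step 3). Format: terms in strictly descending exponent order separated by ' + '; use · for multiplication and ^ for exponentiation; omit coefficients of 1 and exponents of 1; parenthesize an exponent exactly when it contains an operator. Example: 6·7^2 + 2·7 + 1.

2·7 + 4

step 0: 13 = 3·4 + 1; sub 5 for 4: 3·5 + 1; = 16; G_1 = 16−1 = 15
step 1: 15 = 3·5; sub 6 for 5: 3·6; = 18; G_2 = 18−1 = 17
step 2: 17 = 2·6 + 5; sub 7 for 6: 2·7 + 5; = 19; G_3 = 19−1 = 18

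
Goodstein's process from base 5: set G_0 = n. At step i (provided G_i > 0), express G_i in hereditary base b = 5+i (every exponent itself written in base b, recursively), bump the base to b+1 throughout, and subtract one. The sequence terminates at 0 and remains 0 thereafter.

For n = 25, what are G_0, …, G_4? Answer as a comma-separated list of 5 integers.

25, 35, 39, 43, 47

i=0: 25 = 5^2 (b=5); 5→6: 6^2 = 36; 36−1 = 35
i=1: 35 = 5·6 + 5 (b=6); 6→7: 5·7 + 5 = 40; 40−1 = 39
i=2: 39 = 5·7 + 4 (b=7); 7→8: 5·8 + 4 = 44; 44−1 = 43
i=3: 43 = 5·8 + 3 (b=8); 8→9: 5·9 + 3 = 48; 48−1 = 47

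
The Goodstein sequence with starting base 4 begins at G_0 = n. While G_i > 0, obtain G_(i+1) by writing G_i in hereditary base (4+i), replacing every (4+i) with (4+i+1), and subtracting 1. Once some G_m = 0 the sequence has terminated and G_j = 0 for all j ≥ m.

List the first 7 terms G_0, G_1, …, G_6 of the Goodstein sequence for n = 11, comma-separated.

11, 12, 13, 14, 15, 15, 15

G_0 = 11. HB_4(11) = 2·4 + 3. Bump = 13. G_1 = 12.
G_1 = 12. HB_5(12) = 2·5 + 2. Bump = 14. G_2 = 13.
G_2 = 13. HB_6(13) = 2·6 + 1. Bump = 15. G_3 = 14.
G_3 = 14. HB_7(14) = 2·7. Bump = 16. G_4 = 15.
G_4 = 15. HB_8(15) = 8 + 7. Bump = 16. G_5 = 15.
G_5 = 15. HB_9(15) = 9 + 6. Bump = 16. G_6 = 15.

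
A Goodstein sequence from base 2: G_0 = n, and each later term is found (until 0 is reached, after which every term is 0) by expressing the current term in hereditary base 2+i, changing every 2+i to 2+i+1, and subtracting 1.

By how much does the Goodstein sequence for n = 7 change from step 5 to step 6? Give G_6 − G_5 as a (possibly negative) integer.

15953672

i=0: 7 = 2^2 + 2 + 1 (b=2); 2→3: 3^3 + 3 + 1 = 31; 31−1 = 30
i=1: 30 = 3^3 + 3 (b=3); 3→4: 4^4 + 4 = 260; 260−1 = 259
i=2: 259 = 4^4 + 3 (b=4); 4→5: 5^5 + 3 = 3128; 3128−1 = 3127
i=3: 3127 = 5^5 + 2 (b=5); 5→6: 6^6 + 2 = 46658; 46658−1 = 46657
i=4: 46657 = 6^6 + 1 (b=6); 6→7: 7^7 + 1 = 823544; 823544−1 = 823543
i=5: 823543 = 7^7 (b=7); 7→8: 8^8 = 16777216; 16777216−1 = 16777215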